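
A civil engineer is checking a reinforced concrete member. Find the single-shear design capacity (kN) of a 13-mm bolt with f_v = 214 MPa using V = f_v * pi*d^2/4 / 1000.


A = pi * d^2 / 4 = pi * 13^2 / 4 = 132.7323 mm^2
V = f_v * A / 1000 = 214 * 132.7323 / 1000
= 28.4047 kN

28.4047 kN


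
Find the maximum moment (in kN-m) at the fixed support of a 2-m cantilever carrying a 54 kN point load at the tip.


For a cantilever with a point load at the free end:
M_max = P * L = 54 * 2 = 108 kN-m

108 kN-m


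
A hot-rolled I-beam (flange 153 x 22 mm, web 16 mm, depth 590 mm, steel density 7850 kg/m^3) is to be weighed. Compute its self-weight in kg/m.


A_flanges = 2 * 153 * 22 = 6732 mm^2
A_web = (590 - 2 * 22) * 16 = 8736 mm^2
A_total = 6732 + 8736 = 15468 mm^2 = 0.015468 m^2
Weight = rho * A = 7850 * 0.015468 = 121.4238 kg/m

121.4238 kg/m


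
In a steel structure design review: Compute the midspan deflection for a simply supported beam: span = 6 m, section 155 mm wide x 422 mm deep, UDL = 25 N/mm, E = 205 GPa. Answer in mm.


I = 155 * 422^3 / 12 = 970706203.33 mm^4
L = 6000.0 mm, w = 25 N/mm, E = 205000.0 MPa
delta = 5 * w * L^4 / (384 * E * I)
= 5 * 25 * 6000.0^4 / (384 * 205000.0 * 970706203.33)
= 2.12 mm

2.12 mm


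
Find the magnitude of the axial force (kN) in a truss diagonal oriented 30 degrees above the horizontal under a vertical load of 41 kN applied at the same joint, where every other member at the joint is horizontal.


At the joint, only the diagonal has a vertical component, so vertical equilibrium gives:
F * sin(30) = 41
F = 41 / sin(30)
= 41 / 0.5
= 82.0 kN

82.0 kN


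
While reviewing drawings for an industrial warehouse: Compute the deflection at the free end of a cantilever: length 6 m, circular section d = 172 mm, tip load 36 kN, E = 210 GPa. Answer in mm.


I = pi * d^4 / 64 = pi * 172^4 / 64 = 42961920.42 mm^4
L = 6000.0 mm, P = 36000.0 N, E = 210000.0 MPa
delta = P * L^3 / (3 * E * I)
= 36000.0 * 6000.0^3 / (3 * 210000.0 * 42961920.42)
= 287.2976 mm

287.2976 mm


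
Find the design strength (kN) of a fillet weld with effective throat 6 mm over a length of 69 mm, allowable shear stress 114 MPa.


Strength = throat * length * allowable stress
= 6 * 69 * 114 N
= 47196 N
= 47.2 kN

47.2 kN


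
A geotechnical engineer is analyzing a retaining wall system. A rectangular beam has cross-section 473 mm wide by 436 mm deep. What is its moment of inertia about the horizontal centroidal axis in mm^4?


I = b * h^3 / 12
= 473 * 436^3 / 12
= 473 * 82881856 / 12
= 3266926490.67 mm^4

3266926490.67 mm^4


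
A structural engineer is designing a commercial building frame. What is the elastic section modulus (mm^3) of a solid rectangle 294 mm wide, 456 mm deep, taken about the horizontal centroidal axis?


S = b * h^2 / 6
= 294 * 456^2 / 6
= 294 * 207936 / 6
= 10188864.0 mm^3

10188864.0 mm^3


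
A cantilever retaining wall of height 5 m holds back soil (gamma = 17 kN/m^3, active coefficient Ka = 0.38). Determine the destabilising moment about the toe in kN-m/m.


Pa = 0.5 * Ka * gamma * H^2
= 0.5 * 0.38 * 17 * 5^2
= 80.75 kN/m
Arm = H / 3 = 5 / 3 = 1.6667 m
Mo = Pa * arm = Pa * H / 3 = 80.75 * 5 / 3 = 134.5833 kN-m/m

134.5833 kN-m/m


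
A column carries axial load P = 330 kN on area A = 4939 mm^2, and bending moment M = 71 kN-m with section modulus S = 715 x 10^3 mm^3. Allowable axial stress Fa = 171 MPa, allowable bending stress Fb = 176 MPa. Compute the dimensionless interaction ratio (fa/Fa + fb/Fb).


f_a = P / A = 330000.0 / 4939 = 66.8151 MPa
f_b = M / S = 71000000.0 / 715000.0 = 99.3007 MPa
Ratio = f_a / Fa + f_b / Fb
= 66.8151 / 171 + 99.3007 / 176
= 0.9549 (dimensionless)

0.9549 (dimensionless)


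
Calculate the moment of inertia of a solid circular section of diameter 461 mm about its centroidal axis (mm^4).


r = d / 2 = 461 / 2 = 230.5 mm
I = pi * r^4 / 4 = pi * 230.5^4 / 4
= 2217040365.06 mm^4

2217040365.06 mm^4


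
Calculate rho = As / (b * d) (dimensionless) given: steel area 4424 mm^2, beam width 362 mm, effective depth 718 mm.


rho = As / (b * d)
= 4424 / (362 * 718)
= 4424 / 259916
= 0.017021 (dimensionless)

0.017021 (dimensionless)


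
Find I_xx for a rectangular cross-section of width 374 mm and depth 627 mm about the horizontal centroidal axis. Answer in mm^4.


I = b * h^3 / 12
= 374 * 627^3 / 12
= 374 * 246491883 / 12
= 7682330353.5 mm^4

7682330353.5 mm^4


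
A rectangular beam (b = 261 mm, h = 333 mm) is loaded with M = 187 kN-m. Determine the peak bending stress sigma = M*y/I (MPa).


I = b * h^3 / 12 = 261 * 333^3 / 12 = 803141304.75 mm^4
y = h / 2 = 333 / 2 = 166.5 mm
M = 187 kN-m = 187000000.0 N-mm
sigma = M * y / I = 187000000.0 * 166.5 / 803141304.75
= 38.77 MPa

38.77 MPa


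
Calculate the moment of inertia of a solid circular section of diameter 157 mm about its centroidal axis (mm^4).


r = d / 2 = 157 / 2 = 78.5 mm
I = pi * r^4 / 4 = pi * 78.5^4 / 4
= 29824179.76 mm^4

29824179.76 mm^4


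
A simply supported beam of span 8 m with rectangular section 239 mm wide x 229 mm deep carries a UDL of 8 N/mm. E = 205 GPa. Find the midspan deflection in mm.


I = 239 * 229^3 / 12 = 239179030.92 mm^4
L = 8000.0 mm, w = 8 N/mm, E = 205000.0 MPa
delta = 5 * w * L^4 / (384 * E * I)
= 5 * 8 * 8000.0^4 / (384 * 205000.0 * 239179030.92)
= 8.7019 mm

8.7019 mm


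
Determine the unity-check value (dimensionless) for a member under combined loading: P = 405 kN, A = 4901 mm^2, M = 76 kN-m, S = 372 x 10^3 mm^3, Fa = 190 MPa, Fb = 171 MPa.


f_a = P / A = 405000.0 / 4901 = 82.6362 MPa
f_b = M / S = 76000000.0 / 372000.0 = 204.3011 MPa
Ratio = f_a / Fa + f_b / Fb
= 82.6362 / 190 + 204.3011 / 171
= 1.6297 (dimensionless)

1.6297 (dimensionless)


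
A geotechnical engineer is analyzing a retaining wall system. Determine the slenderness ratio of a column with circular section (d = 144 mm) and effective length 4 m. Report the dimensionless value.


Radius of gyration r = d / 4 = 144 / 4 = 36.0 mm
L_eff = 4000.0 mm
Slenderness ratio = L / r = 4000.0 / 36.0 = 111.11 (dimensionless)

111.11 (dimensionless)


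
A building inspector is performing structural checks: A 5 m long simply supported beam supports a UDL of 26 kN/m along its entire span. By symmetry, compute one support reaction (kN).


Total load = w * L = 26 * 5 = 130 kN
By symmetry, each reaction R = total / 2 = 130 / 2 = 65.0 kN

65.0 kN


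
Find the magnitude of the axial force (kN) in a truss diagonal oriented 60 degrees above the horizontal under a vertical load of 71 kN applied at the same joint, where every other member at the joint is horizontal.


At the joint, only the diagonal has a vertical component, so vertical equilibrium gives:
F * sin(60) = 71
F = 71 / sin(60)
= 71 / 0.866025
= 81.98 kN

81.98 kN


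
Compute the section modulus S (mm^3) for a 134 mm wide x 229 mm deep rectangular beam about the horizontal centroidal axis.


S = b * h^2 / 6
= 134 * 229^2 / 6
= 134 * 52441 / 6
= 1171182.33 mm^3

1171182.33 mm^3


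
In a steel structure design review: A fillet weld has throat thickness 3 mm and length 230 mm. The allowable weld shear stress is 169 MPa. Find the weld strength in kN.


Strength = throat * length * allowable stress
= 3 * 230 * 169 N
= 116610 N
= 116.61 kN

116.61 kN


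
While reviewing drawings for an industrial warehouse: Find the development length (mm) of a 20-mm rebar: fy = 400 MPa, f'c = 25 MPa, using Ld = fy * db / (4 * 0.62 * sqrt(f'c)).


Ld = (fy * db) / (4 * 0.62 * sqrt(f'c))
= (400 * 20) / (4 * 0.62 * sqrt(25))
= 8000 / 12.4
= 645.16 mm

645.16 mm


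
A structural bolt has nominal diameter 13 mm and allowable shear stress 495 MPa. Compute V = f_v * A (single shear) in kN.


A = pi * d^2 / 4 = pi * 13^2 / 4 = 132.7323 mm^2
V = f_v * A / 1000 = 495 * 132.7323 / 1000
= 65.7025 kN

65.7025 kN


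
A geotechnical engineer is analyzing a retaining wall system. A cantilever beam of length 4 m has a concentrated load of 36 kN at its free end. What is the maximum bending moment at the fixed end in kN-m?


For a cantilever with a point load at the free end:
M_max = P * L = 36 * 4 = 144 kN-m

144 kN-m


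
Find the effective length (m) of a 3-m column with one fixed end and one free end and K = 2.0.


L_eff = K * L
= 2.0 * 3
= 6.0 m

6.0 m


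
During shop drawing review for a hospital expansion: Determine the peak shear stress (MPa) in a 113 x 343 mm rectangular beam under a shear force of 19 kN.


A = b * h = 113 * 343 = 38759 mm^2
V = 19 kN = 19000.0 N
tau_max = 1.5 * V / A = 1.5 * 19000.0 / 38759
= 0.7353 MPa

0.7353 MPa


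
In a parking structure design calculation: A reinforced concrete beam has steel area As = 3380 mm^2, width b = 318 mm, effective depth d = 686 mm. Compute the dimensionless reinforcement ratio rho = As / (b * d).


rho = As / (b * d)
= 3380 / (318 * 686)
= 3380 / 218148
= 0.015494 (dimensionless)

0.015494 (dimensionless)


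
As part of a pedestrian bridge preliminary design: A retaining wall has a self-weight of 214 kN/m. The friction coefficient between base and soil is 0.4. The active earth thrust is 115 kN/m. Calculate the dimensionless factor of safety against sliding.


Resisting force = mu * W = 0.4 * 214 = 85.6 kN/m
FOS = Resisting / Driving = 85.6 / 115
= 0.7443 (dimensionless)

0.7443 (dimensionless)


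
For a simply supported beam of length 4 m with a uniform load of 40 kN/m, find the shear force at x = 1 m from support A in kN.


R_A = w * L / 2 = 40 * 4 / 2 = 80.0 kN
V(x) = R_A - w * x = 80.0 - 40 * 1
= 40.0 kN

40.0 kN


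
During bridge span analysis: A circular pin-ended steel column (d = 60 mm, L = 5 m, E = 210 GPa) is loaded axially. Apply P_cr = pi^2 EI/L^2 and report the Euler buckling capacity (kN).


I = pi * d^4 / 64 = 636172.51 mm^4
L = 5000.0 mm
P_cr = pi^2 * E * I / L^2
= 9.8696 * 210000.0 * 636172.51 / 5000.0^2
= 52741.68 N = 52.7417 kN

52.7417 kN


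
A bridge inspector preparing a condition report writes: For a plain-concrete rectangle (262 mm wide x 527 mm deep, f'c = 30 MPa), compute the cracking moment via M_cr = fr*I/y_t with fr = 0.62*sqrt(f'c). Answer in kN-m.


fr = 0.62 * sqrt(30) = 0.62 * 5.4772 = 3.3959 MPa
I = 262 * 527^3 / 12 = 3195596162.17 mm^4
y_t = 263.5 mm
M_cr = fr * I / y_t = 3.3959 * 3195596162.17 / 263.5 N-mm
= 41.1835 kN-m

41.1835 kN-m


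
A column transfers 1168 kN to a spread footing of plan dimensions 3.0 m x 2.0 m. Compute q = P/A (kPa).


A = 3.0 * 2.0 = 6.0 m^2
q = P / A = 1168 / 6.0
= 194.6667 kPa

194.6667 kPa


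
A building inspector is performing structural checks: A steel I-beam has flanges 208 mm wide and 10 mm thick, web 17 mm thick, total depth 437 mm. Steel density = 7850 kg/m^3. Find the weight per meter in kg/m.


A_flanges = 2 * 208 * 10 = 4160 mm^2
A_web = (437 - 2 * 10) * 17 = 7089 mm^2
A_total = 4160 + 7089 = 11249 mm^2 = 0.011249 m^2
Weight = rho * A = 7850 * 0.011249 = 88.3046 kg/m

88.3046 kg/m


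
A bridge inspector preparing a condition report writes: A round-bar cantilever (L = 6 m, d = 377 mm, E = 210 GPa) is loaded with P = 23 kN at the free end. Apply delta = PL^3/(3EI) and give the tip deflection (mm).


I = pi * d^4 / 64 = pi * 377^4 / 64 = 991597217.73 mm^4
L = 6000.0 mm, P = 23000.0 N, E = 210000.0 MPa
delta = P * L^3 / (3 * E * I)
= 23000.0 * 6000.0^3 / (3 * 210000.0 * 991597217.73)
= 7.9525 mm

7.9525 mm


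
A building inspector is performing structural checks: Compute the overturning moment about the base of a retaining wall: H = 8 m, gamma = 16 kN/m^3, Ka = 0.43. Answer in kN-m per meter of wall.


Pa = 0.5 * Ka * gamma * H^2
= 0.5 * 0.43 * 16 * 8^2
= 220.16 kN/m
Arm = H / 3 = 8 / 3 = 2.6667 m
Mo = Pa * arm = Pa * H / 3 = 220.16 * 8 / 3 = 587.0933 kN-m/m

587.0933 kN-m/m


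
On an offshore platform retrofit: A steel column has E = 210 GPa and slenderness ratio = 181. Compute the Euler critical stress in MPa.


sigma_cr = pi^2 * E / lambda^2
= 9.8696 * 210000.0 / 181^2
= 9.8696 * 210000.0 / 32761
= 63.2648 MPa

63.2648 MPa


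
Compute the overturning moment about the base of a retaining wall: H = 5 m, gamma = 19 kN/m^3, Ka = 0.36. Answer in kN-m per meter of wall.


Pa = 0.5 * Ka * gamma * H^2
= 0.5 * 0.36 * 19 * 5^2
= 85.5 kN/m
Arm = H / 3 = 5 / 3 = 1.6667 m
Mo = Pa * arm = Pa * H / 3 = 85.5 * 5 / 3 = 142.5 kN-m/m

142.5 kN-m/m


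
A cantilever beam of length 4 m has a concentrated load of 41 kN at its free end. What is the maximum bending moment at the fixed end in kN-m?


For a cantilever with a point load at the free end:
M_max = P * L = 41 * 4 = 164 kN-m

164 kN-m


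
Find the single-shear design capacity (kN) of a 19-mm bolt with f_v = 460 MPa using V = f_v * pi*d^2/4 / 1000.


A = pi * d^2 / 4 = pi * 19^2 / 4 = 283.5287 mm^2
V = f_v * A / 1000 = 460 * 283.5287 / 1000
= 130.4232 kN

130.4232 kN


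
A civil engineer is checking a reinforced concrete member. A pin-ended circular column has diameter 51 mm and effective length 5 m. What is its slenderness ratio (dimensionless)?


Radius of gyration r = d / 4 = 51 / 4 = 12.75 mm
L_eff = 5000.0 mm
Slenderness ratio = L / r = 5000.0 / 12.75 = 392.16 (dimensionless)

392.16 (dimensionless)


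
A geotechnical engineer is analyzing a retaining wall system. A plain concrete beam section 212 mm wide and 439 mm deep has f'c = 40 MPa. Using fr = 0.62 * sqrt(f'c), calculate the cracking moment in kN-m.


fr = 0.62 * sqrt(40) = 0.62 * 6.3246 = 3.9212 MPa
I = 212 * 439^3 / 12 = 1494679835.67 mm^4
y_t = 219.5 mm
M_cr = fr * I / y_t = 3.9212 * 1494679835.67 / 219.5 N-mm
= 26.7015 kN-m

26.7015 kN-m


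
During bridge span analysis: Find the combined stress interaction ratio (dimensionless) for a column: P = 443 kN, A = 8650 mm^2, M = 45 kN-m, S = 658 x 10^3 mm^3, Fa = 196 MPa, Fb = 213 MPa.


f_a = P / A = 443000.0 / 8650 = 51.2139 MPa
f_b = M / S = 45000000.0 / 658000.0 = 68.3891 MPa
Ratio = f_a / Fa + f_b / Fb
= 51.2139 / 196 + 68.3891 / 213
= 0.5824 (dimensionless)

0.5824 (dimensionless)


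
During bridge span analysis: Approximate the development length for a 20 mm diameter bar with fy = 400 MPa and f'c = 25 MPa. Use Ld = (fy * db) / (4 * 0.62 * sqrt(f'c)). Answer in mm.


Ld = (fy * db) / (4 * 0.62 * sqrt(f'c))
= (400 * 20) / (4 * 0.62 * sqrt(25))
= 8000 / 12.4
= 645.16 mm

645.16 mm


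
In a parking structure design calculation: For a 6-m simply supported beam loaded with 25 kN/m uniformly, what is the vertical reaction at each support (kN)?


Total load = w * L = 25 * 6 = 150 kN
By symmetry, each reaction R = total / 2 = 150 / 2 = 75.0 kN

75.0 kN


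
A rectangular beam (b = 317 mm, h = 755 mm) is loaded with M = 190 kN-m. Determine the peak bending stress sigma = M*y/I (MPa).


I = b * h^3 / 12 = 317 * 755^3 / 12 = 11368911114.58 mm^4
y = h / 2 = 755 / 2 = 377.5 mm
M = 190 kN-m = 190000000.0 N-mm
sigma = M * y / I = 190000000.0 * 377.5 / 11368911114.58
= 6.31 MPa

6.31 MPa


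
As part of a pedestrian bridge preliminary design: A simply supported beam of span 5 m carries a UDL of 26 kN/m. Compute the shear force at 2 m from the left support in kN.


R_A = w * L / 2 = 26 * 5 / 2 = 65.0 kN
V(x) = R_A - w * x = 65.0 - 26 * 2
= 13.0 kN

13.0 kN


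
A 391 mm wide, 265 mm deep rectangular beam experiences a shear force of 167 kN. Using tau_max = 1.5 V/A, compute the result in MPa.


A = b * h = 391 * 265 = 103615 mm^2
V = 167 kN = 167000.0 N
tau_max = 1.5 * V / A = 1.5 * 167000.0 / 103615
= 2.4176 MPa

2.4176 MPa


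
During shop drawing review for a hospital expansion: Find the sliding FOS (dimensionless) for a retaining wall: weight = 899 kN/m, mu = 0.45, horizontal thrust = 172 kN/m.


Resisting force = mu * W = 0.45 * 899 = 404.55 kN/m
FOS = Resisting / Driving = 404.55 / 172
= 2.352 (dimensionless)

2.352 (dimensionless)


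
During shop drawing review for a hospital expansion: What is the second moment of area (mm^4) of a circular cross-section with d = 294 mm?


r = d / 2 = 294 / 2 = 147.0 mm
I = pi * r^4 / 4 = pi * 147.0^4 / 4
= 366740793.54 mm^4

366740793.54 mm^4


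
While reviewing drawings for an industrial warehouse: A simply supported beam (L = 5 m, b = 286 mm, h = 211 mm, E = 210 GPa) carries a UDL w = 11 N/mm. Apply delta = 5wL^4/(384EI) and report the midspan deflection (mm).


I = 286 * 211^3 / 12 = 223888688.83 mm^4
L = 5000.0 mm, w = 11 N/mm, E = 210000.0 MPa
delta = 5 * w * L^4 / (384 * E * I)
= 5 * 11 * 5000.0^4 / (384 * 210000.0 * 223888688.83)
= 1.904 mm

1.904 mm


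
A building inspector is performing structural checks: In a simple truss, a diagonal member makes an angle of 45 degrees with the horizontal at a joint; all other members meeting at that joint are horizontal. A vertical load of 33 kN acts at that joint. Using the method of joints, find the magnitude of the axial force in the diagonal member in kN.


At the joint, only the diagonal has a vertical component, so vertical equilibrium gives:
F * sin(45) = 33
F = 33 / sin(45)
= 33 / 0.707107
= 46.67 kN

46.67 kN


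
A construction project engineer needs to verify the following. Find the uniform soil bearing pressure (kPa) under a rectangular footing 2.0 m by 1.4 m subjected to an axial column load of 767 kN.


A = 2.0 * 1.4 = 2.8 m^2
q = P / A = 767 / 2.8
= 273.9286 kPa

273.9286 kPa


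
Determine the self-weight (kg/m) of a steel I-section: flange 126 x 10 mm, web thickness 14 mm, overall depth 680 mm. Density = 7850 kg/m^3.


A_flanges = 2 * 126 * 10 = 2520 mm^2
A_web = (680 - 2 * 10) * 14 = 9240 mm^2
A_total = 2520 + 9240 = 11760 mm^2 = 0.011760 m^2
Weight = rho * A = 7850 * 0.011760 = 92.316 kg/m

92.316 kg/m


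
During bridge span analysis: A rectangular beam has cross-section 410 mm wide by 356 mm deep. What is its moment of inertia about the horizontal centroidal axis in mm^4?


I = b * h^3 / 12
= 410 * 356^3 / 12
= 410 * 45118016 / 12
= 1541532213.33 mm^4

1541532213.33 mm^4


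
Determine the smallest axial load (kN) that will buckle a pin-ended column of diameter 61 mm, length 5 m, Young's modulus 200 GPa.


I = pi * d^4 / 64 = 679656.13 mm^4
L = 5000.0 mm
P_cr = pi^2 * E * I / L^2
= 9.8696 * 200000.0 * 679656.13 / 5000.0^2
= 53663.5 N = 53.6635 kN

53.6635 kN


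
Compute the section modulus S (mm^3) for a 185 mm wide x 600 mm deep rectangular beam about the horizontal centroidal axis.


S = b * h^2 / 6
= 185 * 600^2 / 6
= 185 * 360000 / 6
= 11100000.0 mm^3

11100000.0 mm^3


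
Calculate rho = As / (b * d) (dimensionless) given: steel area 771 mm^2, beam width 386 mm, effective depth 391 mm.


rho = As / (b * d)
= 771 / (386 * 391)
= 771 / 150926
= 0.005108 (dimensionless)

0.005108 (dimensionless)


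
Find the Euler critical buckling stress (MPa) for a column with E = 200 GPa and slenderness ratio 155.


sigma_cr = pi^2 * E / lambda^2
= 9.8696 * 200000.0 / 155^2
= 9.8696 * 200000.0 / 24025
= 82.1611 MPa

82.1611 MPa


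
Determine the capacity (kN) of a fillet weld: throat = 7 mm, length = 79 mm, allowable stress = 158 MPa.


Strength = throat * length * allowable stress
= 7 * 79 * 158 N
= 87374 N
= 87.37 kN

87.37 kN


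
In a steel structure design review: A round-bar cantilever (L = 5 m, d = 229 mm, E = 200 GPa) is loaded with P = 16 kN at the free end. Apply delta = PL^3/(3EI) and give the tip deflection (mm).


I = pi * d^4 / 64 = pi * 229^4 / 64 = 134993180.01 mm^4
L = 5000.0 mm, P = 16000.0 N, E = 200000.0 MPa
delta = P * L^3 / (3 * E * I)
= 16000.0 * 5000.0^3 / (3 * 200000.0 * 134993180.01)
= 24.6926 mm

24.6926 mm


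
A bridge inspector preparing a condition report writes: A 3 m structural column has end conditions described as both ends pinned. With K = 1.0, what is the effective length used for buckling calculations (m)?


L_eff = K * L
= 1.0 * 3
= 3.0 m

3.0 m


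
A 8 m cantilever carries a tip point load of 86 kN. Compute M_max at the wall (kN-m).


For a cantilever with a point load at the free end:
M_max = P * L = 86 * 8 = 688 kN-m

688 kN-m


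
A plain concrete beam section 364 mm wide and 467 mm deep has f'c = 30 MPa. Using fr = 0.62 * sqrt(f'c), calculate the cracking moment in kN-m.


fr = 0.62 * sqrt(30) = 0.62 * 5.4772 = 3.3959 MPa
I = 364 * 467^3 / 12 = 3089376077.67 mm^4
y_t = 233.5 mm
M_cr = fr * I / y_t = 3.3959 * 3089376077.67 / 233.5 N-mm
= 44.93 kN-m

44.93 kN-m


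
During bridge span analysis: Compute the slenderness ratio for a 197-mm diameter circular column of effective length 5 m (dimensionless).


Radius of gyration r = d / 4 = 197 / 4 = 49.25 mm
L_eff = 5000.0 mm
Slenderness ratio = L / r = 5000.0 / 49.25 = 101.52 (dimensionless)

101.52 (dimensionless)


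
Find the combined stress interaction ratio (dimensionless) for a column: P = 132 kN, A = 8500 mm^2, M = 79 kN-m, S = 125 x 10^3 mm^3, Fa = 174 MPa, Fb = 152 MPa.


f_a = P / A = 132000.0 / 8500 = 15.5294 MPa
f_b = M / S = 79000000.0 / 125000.0 = 632.0 MPa
Ratio = f_a / Fa + f_b / Fb
= 15.5294 / 174 + 632.0 / 152
= 4.2471 (dimensionless)

4.2471 (dimensionless)


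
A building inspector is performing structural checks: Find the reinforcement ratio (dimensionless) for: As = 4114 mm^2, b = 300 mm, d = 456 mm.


rho = As / (b * d)
= 4114 / (300 * 456)
= 4114 / 136800
= 0.030073 (dimensionless)

0.030073 (dimensionless)


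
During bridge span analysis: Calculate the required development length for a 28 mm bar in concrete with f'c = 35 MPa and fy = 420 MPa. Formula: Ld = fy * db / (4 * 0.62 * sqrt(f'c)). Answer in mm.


Ld = (fy * db) / (4 * 0.62 * sqrt(f'c))
= (420 * 28) / (4 * 0.62 * sqrt(35))
= 11760 / 14.6719
= 801.53 mm

801.53 mm


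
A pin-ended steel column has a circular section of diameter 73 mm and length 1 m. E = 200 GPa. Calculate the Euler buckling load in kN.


I = pi * d^4 / 64 = 1393995.4 mm^4
L = 1000.0 mm
P_cr = pi^2 * E * I / L^2
= 9.8696 * 200000.0 * 1393995.4 / 1000.0^2
= 2751636.62 N = 2751.6366 kN

2751.6366 kN


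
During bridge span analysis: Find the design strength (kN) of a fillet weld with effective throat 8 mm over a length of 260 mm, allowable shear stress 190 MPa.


Strength = throat * length * allowable stress
= 8 * 260 * 190 N
= 395200 N
= 395.2 kN

395.2 kN


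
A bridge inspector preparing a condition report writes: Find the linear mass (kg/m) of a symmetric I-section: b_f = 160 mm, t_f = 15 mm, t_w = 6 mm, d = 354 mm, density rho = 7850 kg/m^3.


A_flanges = 2 * 160 * 15 = 4800 mm^2
A_web = (354 - 2 * 15) * 6 = 1944 mm^2
A_total = 4800 + 1944 = 6744 mm^2 = 0.006744 m^2
Weight = rho * A = 7850 * 0.006744 = 52.9404 kg/m

52.9404 kg/m


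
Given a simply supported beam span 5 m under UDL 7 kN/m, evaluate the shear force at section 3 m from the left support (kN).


R_A = w * L / 2 = 7 * 5 / 2 = 17.5 kN
V(x) = R_A - w * x = 17.5 - 7 * 3
= -3.5 kN

-3.5 kN


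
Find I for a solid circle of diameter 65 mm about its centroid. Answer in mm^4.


r = d / 2 = 65 / 2 = 32.5 mm
I = pi * r^4 / 4 = pi * 32.5^4 / 4
= 876240.51 mm^4

876240.51 mm^4


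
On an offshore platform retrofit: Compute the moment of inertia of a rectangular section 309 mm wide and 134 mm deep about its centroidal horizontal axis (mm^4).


I = b * h^3 / 12
= 309 * 134^3 / 12
= 309 * 2406104 / 12
= 61957178.0 mm^4

61957178.0 mm^4


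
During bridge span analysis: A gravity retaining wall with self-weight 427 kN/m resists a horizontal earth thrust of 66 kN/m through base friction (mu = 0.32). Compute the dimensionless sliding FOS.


Resisting force = mu * W = 0.32 * 427 = 136.64 kN/m
FOS = Resisting / Driving = 136.64 / 66
= 2.0703 (dimensionless)

2.0703 (dimensionless)


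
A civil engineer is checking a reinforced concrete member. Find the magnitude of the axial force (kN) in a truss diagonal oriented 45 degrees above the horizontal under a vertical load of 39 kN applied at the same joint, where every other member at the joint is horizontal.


At the joint, only the diagonal has a vertical component, so vertical equilibrium gives:
F * sin(45) = 39
F = 39 / sin(45)
= 39 / 0.707107
= 55.15 kN

55.15 kN


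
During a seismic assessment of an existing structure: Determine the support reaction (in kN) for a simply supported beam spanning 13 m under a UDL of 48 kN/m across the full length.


Total load = w * L = 48 * 13 = 624 kN
By symmetry, each reaction R = total / 2 = 624 / 2 = 312.0 kN

312.0 kN


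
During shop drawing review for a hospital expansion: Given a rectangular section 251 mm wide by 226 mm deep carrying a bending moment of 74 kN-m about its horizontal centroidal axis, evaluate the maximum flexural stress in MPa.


I = b * h^3 / 12 = 251 * 226^3 / 12 = 241444764.67 mm^4
y = h / 2 = 226 / 2 = 113.0 mm
M = 74 kN-m = 74000000.0 N-mm
sigma = M * y / I = 74000000.0 * 113.0 / 241444764.67
= 34.63 MPa

34.63 MPa


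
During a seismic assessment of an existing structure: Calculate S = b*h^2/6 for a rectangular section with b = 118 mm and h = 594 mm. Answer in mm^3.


S = b * h^2 / 6
= 118 * 594^2 / 6
= 118 * 352836 / 6
= 6939108.0 mm^3

6939108.0 mm^3


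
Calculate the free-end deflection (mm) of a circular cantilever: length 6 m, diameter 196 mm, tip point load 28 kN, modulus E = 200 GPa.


I = pi * d^4 / 64 = pi * 196^4 / 64 = 72442625.88 mm^4
L = 6000.0 mm, P = 28000.0 N, E = 200000.0 MPa
delta = P * L^3 / (3 * E * I)
= 28000.0 * 6000.0^3 / (3 * 200000.0 * 72442625.88)
= 139.1446 mm

139.1446 mm


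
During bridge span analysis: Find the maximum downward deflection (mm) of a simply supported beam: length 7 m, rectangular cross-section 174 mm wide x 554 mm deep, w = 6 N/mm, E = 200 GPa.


I = 174 * 554^3 / 12 = 2465456228.0 mm^4
L = 7000.0 mm, w = 6 N/mm, E = 200000.0 MPa
delta = 5 * w * L^4 / (384 * E * I)
= 5 * 6 * 7000.0^4 / (384 * 200000.0 * 2465456228.0)
= 0.3804 mm

0.3804 mm


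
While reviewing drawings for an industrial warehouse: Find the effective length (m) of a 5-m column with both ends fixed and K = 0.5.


L_eff = K * L
= 0.5 * 5
= 2.5 m

2.5 m


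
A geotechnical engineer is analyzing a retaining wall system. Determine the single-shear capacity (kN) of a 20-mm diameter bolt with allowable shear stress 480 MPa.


A = pi * d^2 / 4 = pi * 20^2 / 4 = 314.1593 mm^2
V = f_v * A / 1000 = 480 * 314.1593 / 1000
= 150.7964 kN

150.7964 kN


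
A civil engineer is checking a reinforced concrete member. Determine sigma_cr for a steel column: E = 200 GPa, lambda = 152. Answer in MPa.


sigma_cr = pi^2 * E / lambda^2
= 9.8696 * 200000.0 / 152^2
= 9.8696 * 200000.0 / 23104
= 85.4363 MPa

85.4363 MPa


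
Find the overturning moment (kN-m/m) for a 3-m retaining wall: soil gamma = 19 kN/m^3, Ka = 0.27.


Pa = 0.5 * Ka * gamma * H^2
= 0.5 * 0.27 * 19 * 3^2
= 23.085 kN/m
Arm = H / 3 = 3 / 3 = 1.0 m
Mo = Pa * arm = Pa * H / 3 = 23.085 * 3 / 3 = 23.085 kN-m/m

23.085 kN-m/m


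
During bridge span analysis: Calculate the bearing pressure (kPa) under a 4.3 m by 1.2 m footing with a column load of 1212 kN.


A = 4.3 * 1.2 = 5.16 m^2
q = P / A = 1212 / 5.16
= 234.8837 kPa

234.8837 kPa


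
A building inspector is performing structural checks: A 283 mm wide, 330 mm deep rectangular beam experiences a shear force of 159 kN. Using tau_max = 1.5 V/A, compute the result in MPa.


A = b * h = 283 * 330 = 93390 mm^2
V = 159 kN = 159000.0 N
tau_max = 1.5 * V / A = 1.5 * 159000.0 / 93390
= 2.5538 MPa

2.5538 MPa


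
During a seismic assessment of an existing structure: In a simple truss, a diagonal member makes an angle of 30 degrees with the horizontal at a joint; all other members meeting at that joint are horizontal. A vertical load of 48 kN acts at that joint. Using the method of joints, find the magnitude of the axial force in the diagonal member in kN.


At the joint, only the diagonal has a vertical component, so vertical equilibrium gives:
F * sin(30) = 48
F = 48 / sin(30)
= 48 / 0.5
= 96.0 kN

96.0 kN


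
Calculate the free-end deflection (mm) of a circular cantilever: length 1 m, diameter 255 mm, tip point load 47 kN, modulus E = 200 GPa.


I = pi * d^4 / 64 = pi * 255^4 / 64 = 207553767.2 mm^4
L = 1000.0 mm, P = 47000.0 N, E = 200000.0 MPa
delta = P * L^3 / (3 * E * I)
= 47000.0 * 1000.0^3 / (3 * 200000.0 * 207553767.2)
= 0.3774 mm

0.3774 mm


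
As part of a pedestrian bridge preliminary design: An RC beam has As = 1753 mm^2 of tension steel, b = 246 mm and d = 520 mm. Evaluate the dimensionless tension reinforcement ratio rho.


rho = As / (b * d)
= 1753 / (246 * 520)
= 1753 / 127920
= 0.013704 (dimensionless)

0.013704 (dimensionless)


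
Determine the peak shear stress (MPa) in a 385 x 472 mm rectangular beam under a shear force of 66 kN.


A = b * h = 385 * 472 = 181720 mm^2
V = 66 kN = 66000.0 N
tau_max = 1.5 * V / A = 1.5 * 66000.0 / 181720
= 0.5448 MPa

0.5448 MPa


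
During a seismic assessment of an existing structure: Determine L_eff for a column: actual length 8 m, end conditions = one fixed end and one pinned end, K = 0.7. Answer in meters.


L_eff = K * L
= 0.7 * 8
= 5.6 m

5.6 m


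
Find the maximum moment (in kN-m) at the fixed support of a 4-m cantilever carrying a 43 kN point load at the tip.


For a cantilever with a point load at the free end:
M_max = P * L = 43 * 4 = 172 kN-m

172 kN-m


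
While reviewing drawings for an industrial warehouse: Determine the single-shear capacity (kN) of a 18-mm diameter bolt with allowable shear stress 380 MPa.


A = pi * d^2 / 4 = pi * 18^2 / 4 = 254.469 mm^2
V = f_v * A / 1000 = 380 * 254.469 / 1000
= 96.6982 kN

96.6982 kN


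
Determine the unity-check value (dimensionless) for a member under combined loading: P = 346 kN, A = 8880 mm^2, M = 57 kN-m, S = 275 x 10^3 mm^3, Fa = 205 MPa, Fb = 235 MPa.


f_a = P / A = 346000.0 / 8880 = 38.964 MPa
f_b = M / S = 57000000.0 / 275000.0 = 207.2727 MPa
Ratio = f_a / Fa + f_b / Fb
= 38.964 / 205 + 207.2727 / 235
= 1.0721 (dimensionless)

1.0721 (dimensionless)


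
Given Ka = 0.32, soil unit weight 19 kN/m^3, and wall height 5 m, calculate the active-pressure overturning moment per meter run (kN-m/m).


Pa = 0.5 * Ka * gamma * H^2
= 0.5 * 0.32 * 19 * 5^2
= 76.0 kN/m
Arm = H / 3 = 5 / 3 = 1.6667 m
Mo = Pa * arm = Pa * H / 3 = 76.0 * 5 / 3 = 126.6667 kN-m/m

126.6667 kN-m/m


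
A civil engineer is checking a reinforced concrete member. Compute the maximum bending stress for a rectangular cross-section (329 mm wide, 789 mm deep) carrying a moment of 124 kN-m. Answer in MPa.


I = b * h^3 / 12 = 329 * 789^3 / 12 = 13466218641.75 mm^4
y = h / 2 = 789 / 2 = 394.5 mm
M = 124 kN-m = 124000000.0 N-mm
sigma = M * y / I = 124000000.0 * 394.5 / 13466218641.75
= 3.63 MPa

3.63 MPa


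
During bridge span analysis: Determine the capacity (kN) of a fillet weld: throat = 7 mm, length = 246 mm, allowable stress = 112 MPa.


Strength = throat * length * allowable stress
= 7 * 246 * 112 N
= 192864 N
= 192.86 kN

192.86 kN


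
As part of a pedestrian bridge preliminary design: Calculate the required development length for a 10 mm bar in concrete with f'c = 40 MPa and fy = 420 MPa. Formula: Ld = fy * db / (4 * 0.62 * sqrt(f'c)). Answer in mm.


Ld = (fy * db) / (4 * 0.62 * sqrt(f'c))
= (420 * 10) / (4 * 0.62 * sqrt(40))
= 4200 / 15.6849
= 267.77 mm

267.77 mm


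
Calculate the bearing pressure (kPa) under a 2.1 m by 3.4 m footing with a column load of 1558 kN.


A = 2.1 * 3.4 = 7.14 m^2
q = P / A = 1558 / 7.14
= 218.2073 kPa

218.2073 kPa


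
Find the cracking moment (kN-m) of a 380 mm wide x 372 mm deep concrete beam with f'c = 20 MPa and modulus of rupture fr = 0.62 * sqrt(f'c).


fr = 0.62 * sqrt(20) = 0.62 * 4.4721 = 2.7727 MPa
I = 380 * 372^3 / 12 = 1630163520.0 mm^4
y_t = 186.0 mm
M_cr = fr * I / y_t = 2.7727 * 1630163520.0 / 186.0 N-mm
= 24.301 kN-m

24.301 kN-m


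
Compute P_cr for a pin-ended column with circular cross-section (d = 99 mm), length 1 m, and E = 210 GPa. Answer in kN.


I = pi * d^4 / 64 = 4715314.64 mm^4
L = 1000.0 mm
P_cr = pi^2 * E * I / L^2
= 9.8696 * 210000.0 * 4715314.64 / 1000.0^2
= 9773040.92 N = 9773.0409 kN

9773.0409 kN


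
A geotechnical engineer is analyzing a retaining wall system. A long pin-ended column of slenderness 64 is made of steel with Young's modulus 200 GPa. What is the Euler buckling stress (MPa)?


sigma_cr = pi^2 * E / lambda^2
= 9.8696 * 200000.0 / 64^2
= 9.8696 * 200000.0 / 4096
= 481.9143 MPa

481.9143 MPa


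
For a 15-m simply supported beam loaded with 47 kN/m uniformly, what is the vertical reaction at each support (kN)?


Total load = w * L = 47 * 15 = 705 kN
By symmetry, each reaction R = total / 2 = 705 / 2 = 352.5 kN

352.5 kN


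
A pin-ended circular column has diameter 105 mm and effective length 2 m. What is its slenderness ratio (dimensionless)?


Radius of gyration r = d / 4 = 105 / 4 = 26.25 mm
L_eff = 2000.0 mm
Slenderness ratio = L / r = 2000.0 / 26.25 = 76.19 (dimensionless)

76.19 (dimensionless)


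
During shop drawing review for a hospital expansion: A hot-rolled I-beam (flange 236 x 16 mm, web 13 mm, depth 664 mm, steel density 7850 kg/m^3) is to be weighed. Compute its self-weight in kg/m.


A_flanges = 2 * 236 * 16 = 7552 mm^2
A_web = (664 - 2 * 16) * 13 = 8216 mm^2
A_total = 7552 + 8216 = 15768 mm^2 = 0.015768 m^2
Weight = rho * A = 7850 * 0.015768 = 123.7788 kg/m

123.7788 kg/m


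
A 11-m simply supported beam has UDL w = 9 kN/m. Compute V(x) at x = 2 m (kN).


R_A = w * L / 2 = 9 * 11 / 2 = 49.5 kN
V(x) = R_A - w * x = 49.5 - 9 * 2
= 31.5 kN

31.5 kN


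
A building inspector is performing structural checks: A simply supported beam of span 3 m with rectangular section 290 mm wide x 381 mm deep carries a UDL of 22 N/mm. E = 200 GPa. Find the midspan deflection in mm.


I = 290 * 381^3 / 12 = 1336569907.5 mm^4
L = 3000.0 mm, w = 22 N/mm, E = 200000.0 MPa
delta = 5 * w * L^4 / (384 * E * I)
= 5 * 22 * 3000.0^4 / (384 * 200000.0 * 1336569907.5)
= 0.0868 mm

0.0868 mm


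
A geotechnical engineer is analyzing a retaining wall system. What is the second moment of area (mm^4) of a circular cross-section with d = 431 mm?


r = d / 2 = 431 / 2 = 215.5 mm
I = pi * r^4 / 4 = pi * 215.5^4 / 4
= 1693865721.48 mm^4

1693865721.48 mm^4


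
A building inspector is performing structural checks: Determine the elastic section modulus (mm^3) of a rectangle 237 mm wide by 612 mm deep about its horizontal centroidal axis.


S = b * h^2 / 6
= 237 * 612^2 / 6
= 237 * 374544 / 6
= 14794488.0 mm^3

14794488.0 mm^3


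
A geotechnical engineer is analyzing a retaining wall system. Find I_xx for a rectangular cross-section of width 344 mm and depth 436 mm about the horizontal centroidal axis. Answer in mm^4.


I = b * h^3 / 12
= 344 * 436^3 / 12
= 344 * 82881856 / 12
= 2375946538.67 mm^4

2375946538.67 mm^4


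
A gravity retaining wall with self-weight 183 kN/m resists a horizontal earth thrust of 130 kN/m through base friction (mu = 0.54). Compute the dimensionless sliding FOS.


Resisting force = mu * W = 0.54 * 183 = 98.82 kN/m
FOS = Resisting / Driving = 98.82 / 130
= 0.7602 (dimensionless)

0.7602 (dimensionless)


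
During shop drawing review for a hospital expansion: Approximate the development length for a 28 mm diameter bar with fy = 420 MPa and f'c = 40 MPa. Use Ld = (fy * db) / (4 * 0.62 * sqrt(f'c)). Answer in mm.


Ld = (fy * db) / (4 * 0.62 * sqrt(f'c))
= (420 * 28) / (4 * 0.62 * sqrt(40))
= 11760 / 15.6849
= 749.77 mm

749.77 mm


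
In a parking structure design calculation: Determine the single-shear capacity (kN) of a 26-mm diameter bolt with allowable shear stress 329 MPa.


A = pi * d^2 / 4 = pi * 26^2 / 4 = 530.9292 mm^2
V = f_v * A / 1000 = 329 * 530.9292 / 1000
= 174.6757 kN

174.6757 kN


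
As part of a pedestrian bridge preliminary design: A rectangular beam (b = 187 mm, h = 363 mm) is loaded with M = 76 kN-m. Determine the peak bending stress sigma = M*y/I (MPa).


I = b * h^3 / 12 = 187 * 363^3 / 12 = 745384290.75 mm^4
y = h / 2 = 363 / 2 = 181.5 mm
M = 76 kN-m = 76000000.0 N-mm
sigma = M * y / I = 76000000.0 * 181.5 / 745384290.75
= 18.51 MPa

18.51 MPa


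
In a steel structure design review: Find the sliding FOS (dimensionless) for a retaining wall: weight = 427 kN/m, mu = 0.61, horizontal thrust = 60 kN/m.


Resisting force = mu * W = 0.61 * 427 = 260.47 kN/m
FOS = Resisting / Driving = 260.47 / 60
= 4.3412 (dimensionless)

4.3412 (dimensionless)


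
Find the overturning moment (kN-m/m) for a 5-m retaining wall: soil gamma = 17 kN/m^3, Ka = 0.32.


Pa = 0.5 * Ka * gamma * H^2
= 0.5 * 0.32 * 17 * 5^2
= 68.0 kN/m
Arm = H / 3 = 5 / 3 = 1.6667 m
Mo = Pa * arm = Pa * H / 3 = 68.0 * 5 / 3 = 113.3333 kN-m/m

113.3333 kN-m/m


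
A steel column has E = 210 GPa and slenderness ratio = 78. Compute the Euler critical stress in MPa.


sigma_cr = pi^2 * E / lambda^2
= 9.8696 * 210000.0 / 78^2
= 9.8696 * 210000.0 / 6084
= 340.6668 MPa

340.6668 MPa


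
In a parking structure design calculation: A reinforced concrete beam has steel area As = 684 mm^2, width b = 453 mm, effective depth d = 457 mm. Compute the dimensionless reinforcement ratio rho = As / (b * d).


rho = As / (b * d)
= 684 / (453 * 457)
= 684 / 207021
= 0.003304 (dimensionless)

0.003304 (dimensionless)


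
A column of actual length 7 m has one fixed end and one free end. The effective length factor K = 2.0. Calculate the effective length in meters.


L_eff = K * L
= 2.0 * 7
= 14.0 m

14.0 m


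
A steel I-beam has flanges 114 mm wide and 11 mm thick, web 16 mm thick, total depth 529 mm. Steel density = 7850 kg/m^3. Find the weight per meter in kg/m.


A_flanges = 2 * 114 * 11 = 2508 mm^2
A_web = (529 - 2 * 11) * 16 = 8112 mm^2
A_total = 2508 + 8112 = 10620 mm^2 = 0.010620 m^2
Weight = rho * A = 7850 * 0.010620 = 83.367 kg/m

83.367 kg/m


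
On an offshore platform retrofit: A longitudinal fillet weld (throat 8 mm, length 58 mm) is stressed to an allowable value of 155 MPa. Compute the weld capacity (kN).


Strength = throat * length * allowable stress
= 8 * 58 * 155 N
= 71920 N
= 71.92 kN

71.92 kN


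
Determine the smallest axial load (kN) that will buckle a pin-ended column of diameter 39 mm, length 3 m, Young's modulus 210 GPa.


I = pi * d^4 / 64 = 113560.77 mm^4
L = 3000.0 mm
P_cr = pi^2 * E * I / L^2
= 9.8696 * 210000.0 * 113560.77 / 3000.0^2
= 26152.0 N = 26.152 kN

26.152 kN


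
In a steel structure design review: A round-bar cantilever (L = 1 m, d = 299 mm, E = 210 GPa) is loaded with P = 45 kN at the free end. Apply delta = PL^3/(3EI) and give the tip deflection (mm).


I = pi * d^4 / 64 = pi * 299^4 / 64 = 392332830.95 mm^4
L = 1000.0 mm, P = 45000.0 N, E = 210000.0 MPa
delta = P * L^3 / (3 * E * I)
= 45000.0 * 1000.0^3 / (3 * 210000.0 * 392332830.95)
= 0.1821 mm

0.1821 mm


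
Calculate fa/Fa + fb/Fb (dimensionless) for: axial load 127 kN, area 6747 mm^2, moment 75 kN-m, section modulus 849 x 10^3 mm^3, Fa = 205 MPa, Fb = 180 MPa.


f_a = P / A = 127000.0 / 6747 = 18.8232 MPa
f_b = M / S = 75000000.0 / 849000.0 = 88.3392 MPa
Ratio = f_a / Fa + f_b / Fb
= 18.8232 / 205 + 88.3392 / 180
= 0.5826 (dimensionless)

0.5826 (dimensionless)


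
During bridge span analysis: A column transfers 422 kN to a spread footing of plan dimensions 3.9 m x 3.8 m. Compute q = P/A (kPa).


A = 3.9 * 3.8 = 14.82 m^2
q = P / A = 422 / 14.82
= 28.475 kPa

28.475 kPa


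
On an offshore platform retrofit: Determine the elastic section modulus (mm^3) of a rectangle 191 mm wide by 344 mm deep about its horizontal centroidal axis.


S = b * h^2 / 6
= 191 * 344^2 / 6
= 191 * 118336 / 6
= 3767029.33 mm^3

3767029.33 mm^3


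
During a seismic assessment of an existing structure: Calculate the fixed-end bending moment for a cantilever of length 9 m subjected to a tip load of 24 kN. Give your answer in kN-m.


For a cantilever with a point load at the free end:
M_max = P * L = 24 * 9 = 216 kN-m

216 kN-m
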